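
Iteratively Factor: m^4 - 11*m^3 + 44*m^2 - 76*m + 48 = (m - 2)*(m^3 - 9*m^2 + 26*m - 24) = (m - 3)*(m - 2)*(m^2 - 6*m + 8) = (m - 3)*(m - 2)^2*(m - 4)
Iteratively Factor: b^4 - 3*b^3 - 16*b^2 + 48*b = (b - 3)*(b^3 - 16*b) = (b - 4)*(b - 3)*(b^2 + 4*b) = b*(b - 4)*(b - 3)*(b + 4)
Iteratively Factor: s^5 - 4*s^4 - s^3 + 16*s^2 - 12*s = (s - 2)*(s^4 - 2*s^3 - 5*s^2 + 6*s) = s*(s - 2)*(s^3 - 2*s^2 - 5*s + 6) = s*(s - 2)*(s + 2)*(s^2 - 4*s + 3) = s*(s - 3)*(s - 2)*(s + 2)*(s - 1)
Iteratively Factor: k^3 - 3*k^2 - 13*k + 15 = (k + 3)*(k^2 - 6*k + 5) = (k - 1)*(k + 3)*(k - 5)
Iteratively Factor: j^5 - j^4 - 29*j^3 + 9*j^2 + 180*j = (j - 3)*(j^4 + 2*j^3 - 23*j^2 - 60*j) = (j - 5)*(j - 3)*(j^3 + 7*j^2 + 12*j) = (j - 5)*(j - 3)*(j + 3)*(j^2 + 4*j) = j*(j - 5)*(j - 3)*(j + 3)*(j + 4)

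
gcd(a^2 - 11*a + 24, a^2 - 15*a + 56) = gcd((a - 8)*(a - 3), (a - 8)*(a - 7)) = a - 8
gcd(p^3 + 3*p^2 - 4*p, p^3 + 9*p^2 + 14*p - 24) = p^2 + 3*p - 4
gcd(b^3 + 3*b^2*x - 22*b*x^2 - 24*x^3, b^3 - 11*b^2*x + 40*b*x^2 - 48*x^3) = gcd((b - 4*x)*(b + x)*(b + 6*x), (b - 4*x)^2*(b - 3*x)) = -b + 4*x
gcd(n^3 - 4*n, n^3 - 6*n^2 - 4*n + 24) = n^2 - 4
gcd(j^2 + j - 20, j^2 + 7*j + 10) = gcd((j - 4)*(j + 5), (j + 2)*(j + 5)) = j + 5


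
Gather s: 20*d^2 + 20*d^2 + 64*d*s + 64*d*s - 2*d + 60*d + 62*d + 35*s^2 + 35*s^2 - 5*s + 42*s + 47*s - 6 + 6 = 40*d^2 + 120*d + 70*s^2 + s*(128*d + 84)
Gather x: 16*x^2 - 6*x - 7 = 16*x^2 - 6*x - 7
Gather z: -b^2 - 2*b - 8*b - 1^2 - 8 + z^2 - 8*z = -b^2 - 10*b + z^2 - 8*z - 9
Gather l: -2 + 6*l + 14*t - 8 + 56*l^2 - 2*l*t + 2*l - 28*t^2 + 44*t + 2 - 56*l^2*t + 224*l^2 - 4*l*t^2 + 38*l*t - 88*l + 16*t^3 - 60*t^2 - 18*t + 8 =l^2*(280 - 56*t) + l*(-4*t^2 + 36*t - 80) + 16*t^3 - 88*t^2 + 40*t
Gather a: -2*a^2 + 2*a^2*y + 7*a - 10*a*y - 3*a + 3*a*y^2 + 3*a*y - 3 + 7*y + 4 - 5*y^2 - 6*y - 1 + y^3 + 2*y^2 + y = a^2*(2*y - 2) + a*(3*y^2 - 7*y + 4) + y^3 - 3*y^2 + 2*y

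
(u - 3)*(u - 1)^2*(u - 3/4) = u^4 - 23*u^3/4 + 43*u^2/4 - 33*u/4 + 9/4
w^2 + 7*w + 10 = (w + 2)*(w + 5)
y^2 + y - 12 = (y - 3)*(y + 4)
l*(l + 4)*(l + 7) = l^3 + 11*l^2 + 28*l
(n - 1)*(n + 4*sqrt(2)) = n^2 - n + 4*sqrt(2)*n - 4*sqrt(2)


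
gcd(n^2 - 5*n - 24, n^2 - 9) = n + 3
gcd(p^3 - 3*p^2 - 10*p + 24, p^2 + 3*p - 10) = p - 2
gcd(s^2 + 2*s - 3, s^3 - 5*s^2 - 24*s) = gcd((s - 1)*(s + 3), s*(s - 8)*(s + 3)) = s + 3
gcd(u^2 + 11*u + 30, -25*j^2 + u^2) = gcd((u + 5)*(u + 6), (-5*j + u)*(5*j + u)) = 1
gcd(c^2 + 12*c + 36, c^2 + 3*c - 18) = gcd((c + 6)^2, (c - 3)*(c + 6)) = c + 6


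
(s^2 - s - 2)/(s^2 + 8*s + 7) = (s - 2)/(s + 7)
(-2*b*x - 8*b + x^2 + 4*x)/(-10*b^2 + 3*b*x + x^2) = (x + 4)/(5*b + x)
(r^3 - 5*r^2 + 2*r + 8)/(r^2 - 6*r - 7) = (r^2 - 6*r + 8)/(r - 7)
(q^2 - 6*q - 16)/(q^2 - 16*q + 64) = (q + 2)/(q - 8)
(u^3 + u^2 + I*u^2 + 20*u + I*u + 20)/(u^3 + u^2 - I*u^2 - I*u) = (u^2 + I*u + 20)/(u*(u - I))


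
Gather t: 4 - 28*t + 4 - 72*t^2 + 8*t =-72*t^2 - 20*t + 8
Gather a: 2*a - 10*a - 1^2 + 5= 4 - 8*a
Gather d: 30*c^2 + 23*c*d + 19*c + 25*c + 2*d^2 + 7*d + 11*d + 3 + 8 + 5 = 30*c^2 + 44*c + 2*d^2 + d*(23*c + 18) + 16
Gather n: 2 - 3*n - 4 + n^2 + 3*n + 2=n^2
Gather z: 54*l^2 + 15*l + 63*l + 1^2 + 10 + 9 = 54*l^2 + 78*l + 20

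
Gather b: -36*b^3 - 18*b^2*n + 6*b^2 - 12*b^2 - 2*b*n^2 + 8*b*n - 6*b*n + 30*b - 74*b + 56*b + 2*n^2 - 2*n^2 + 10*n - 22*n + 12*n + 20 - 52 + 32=-36*b^3 + b^2*(-18*n - 6) + b*(-2*n^2 + 2*n + 12)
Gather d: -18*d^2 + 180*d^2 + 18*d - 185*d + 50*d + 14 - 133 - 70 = 162*d^2 - 117*d - 189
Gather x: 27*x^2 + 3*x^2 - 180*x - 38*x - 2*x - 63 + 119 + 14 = 30*x^2 - 220*x + 70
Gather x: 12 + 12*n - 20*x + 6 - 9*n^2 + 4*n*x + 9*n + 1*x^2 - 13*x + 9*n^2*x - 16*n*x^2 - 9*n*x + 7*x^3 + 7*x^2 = -9*n^2 + 21*n + 7*x^3 + x^2*(8 - 16*n) + x*(9*n^2 - 5*n - 33) + 18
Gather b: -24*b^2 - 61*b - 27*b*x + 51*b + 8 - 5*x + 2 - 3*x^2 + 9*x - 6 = -24*b^2 + b*(-27*x - 10) - 3*x^2 + 4*x + 4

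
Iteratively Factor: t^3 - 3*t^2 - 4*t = (t - 4)*(t^2 + t) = (t - 4)*(t + 1)*(t)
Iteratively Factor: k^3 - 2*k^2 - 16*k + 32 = (k - 4)*(k^2 + 2*k - 8) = (k - 4)*(k + 4)*(k - 2)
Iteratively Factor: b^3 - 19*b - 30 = (b - 5)*(b^2 + 5*b + 6) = (b - 5)*(b + 2)*(b + 3)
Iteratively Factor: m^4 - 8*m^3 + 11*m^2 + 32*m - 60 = (m - 5)*(m^3 - 3*m^2 - 4*m + 12) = (m - 5)*(m - 2)*(m^2 - m - 6) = (m - 5)*(m - 3)*(m - 2)*(m + 2)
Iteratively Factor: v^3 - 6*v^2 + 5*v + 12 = (v - 4)*(v^2 - 2*v - 3) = (v - 4)*(v - 3)*(v + 1)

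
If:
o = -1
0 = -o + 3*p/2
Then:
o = -1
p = -2/3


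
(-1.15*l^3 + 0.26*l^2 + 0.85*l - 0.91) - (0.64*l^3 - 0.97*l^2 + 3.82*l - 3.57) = -1.79*l^3 + 1.23*l^2 - 2.97*l + 2.66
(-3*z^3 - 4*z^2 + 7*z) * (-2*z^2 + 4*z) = 6*z^5 - 4*z^4 - 30*z^3 + 28*z^2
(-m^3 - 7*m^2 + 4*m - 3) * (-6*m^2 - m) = 6*m^5 + 43*m^4 - 17*m^3 + 14*m^2 + 3*m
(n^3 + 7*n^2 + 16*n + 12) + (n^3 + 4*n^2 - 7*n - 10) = 2*n^3 + 11*n^2 + 9*n + 2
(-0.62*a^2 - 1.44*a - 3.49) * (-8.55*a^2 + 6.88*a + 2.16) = 5.301*a^4 + 8.0464*a^3 + 18.5931*a^2 - 27.1216*a - 7.5384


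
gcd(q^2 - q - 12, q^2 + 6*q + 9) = q + 3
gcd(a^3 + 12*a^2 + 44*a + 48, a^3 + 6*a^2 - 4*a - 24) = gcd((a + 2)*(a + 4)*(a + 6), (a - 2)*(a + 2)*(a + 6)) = a^2 + 8*a + 12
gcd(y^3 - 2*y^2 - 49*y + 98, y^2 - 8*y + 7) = y - 7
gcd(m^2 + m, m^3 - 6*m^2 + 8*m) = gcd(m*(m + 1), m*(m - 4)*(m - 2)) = m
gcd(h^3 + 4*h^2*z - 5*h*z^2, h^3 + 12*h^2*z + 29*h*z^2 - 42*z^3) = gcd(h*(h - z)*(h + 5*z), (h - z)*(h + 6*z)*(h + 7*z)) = -h + z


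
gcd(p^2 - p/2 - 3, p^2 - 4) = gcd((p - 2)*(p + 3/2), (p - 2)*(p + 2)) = p - 2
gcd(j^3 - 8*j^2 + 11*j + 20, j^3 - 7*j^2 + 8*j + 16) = j^2 - 3*j - 4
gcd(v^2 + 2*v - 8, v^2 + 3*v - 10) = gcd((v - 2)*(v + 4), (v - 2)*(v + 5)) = v - 2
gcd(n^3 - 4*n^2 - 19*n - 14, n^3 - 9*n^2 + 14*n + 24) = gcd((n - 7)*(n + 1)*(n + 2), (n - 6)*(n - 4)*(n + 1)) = n + 1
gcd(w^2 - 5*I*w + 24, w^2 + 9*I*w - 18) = w + 3*I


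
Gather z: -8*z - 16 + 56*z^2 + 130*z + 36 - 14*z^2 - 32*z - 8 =42*z^2 + 90*z + 12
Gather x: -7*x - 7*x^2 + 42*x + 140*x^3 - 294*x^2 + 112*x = 140*x^3 - 301*x^2 + 147*x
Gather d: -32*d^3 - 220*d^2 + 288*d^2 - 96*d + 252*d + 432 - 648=-32*d^3 + 68*d^2 + 156*d - 216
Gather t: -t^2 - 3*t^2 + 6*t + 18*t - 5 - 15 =-4*t^2 + 24*t - 20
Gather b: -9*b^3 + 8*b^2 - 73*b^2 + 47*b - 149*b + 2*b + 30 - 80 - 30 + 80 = -9*b^3 - 65*b^2 - 100*b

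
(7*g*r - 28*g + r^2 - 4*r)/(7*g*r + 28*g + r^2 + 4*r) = (r - 4)/(r + 4)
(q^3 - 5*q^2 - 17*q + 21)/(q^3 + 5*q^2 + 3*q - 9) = (q - 7)/(q + 3)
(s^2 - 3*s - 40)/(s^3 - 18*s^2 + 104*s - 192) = (s + 5)/(s^2 - 10*s + 24)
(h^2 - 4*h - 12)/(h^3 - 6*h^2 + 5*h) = (h^2 - 4*h - 12)/(h*(h^2 - 6*h + 5))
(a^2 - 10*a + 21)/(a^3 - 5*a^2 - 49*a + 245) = (a - 3)/(a^2 + 2*a - 35)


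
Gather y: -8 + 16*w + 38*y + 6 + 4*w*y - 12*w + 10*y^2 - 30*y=4*w + 10*y^2 + y*(4*w + 8) - 2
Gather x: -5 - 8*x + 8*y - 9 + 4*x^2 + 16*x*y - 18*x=4*x^2 + x*(16*y - 26) + 8*y - 14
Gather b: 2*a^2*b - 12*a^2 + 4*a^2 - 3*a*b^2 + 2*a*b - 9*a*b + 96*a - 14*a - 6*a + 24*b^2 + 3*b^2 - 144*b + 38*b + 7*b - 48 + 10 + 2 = -8*a^2 + 76*a + b^2*(27 - 3*a) + b*(2*a^2 - 7*a - 99) - 36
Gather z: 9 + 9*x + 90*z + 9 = 9*x + 90*z + 18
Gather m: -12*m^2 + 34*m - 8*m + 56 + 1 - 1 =-12*m^2 + 26*m + 56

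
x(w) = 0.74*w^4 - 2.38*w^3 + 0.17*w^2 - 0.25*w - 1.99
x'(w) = 2.96*w^3 - 7.14*w^2 + 0.34*w - 0.25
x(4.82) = 133.65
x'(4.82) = 166.97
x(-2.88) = 107.90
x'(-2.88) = -131.16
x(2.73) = -8.73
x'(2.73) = 7.69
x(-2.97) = 120.18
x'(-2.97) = -141.79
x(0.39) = -2.19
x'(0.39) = -1.03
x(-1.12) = 3.01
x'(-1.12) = -13.75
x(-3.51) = 216.22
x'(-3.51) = -217.41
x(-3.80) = 286.31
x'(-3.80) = -267.06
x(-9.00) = 6604.19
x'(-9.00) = -2739.49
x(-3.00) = 124.49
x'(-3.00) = -145.45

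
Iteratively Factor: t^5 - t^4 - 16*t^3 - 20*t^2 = (t)*(t^4 - t^3 - 16*t^2 - 20*t) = t*(t - 5)*(t^3 + 4*t^2 + 4*t) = t*(t - 5)*(t + 2)*(t^2 + 2*t) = t^2*(t - 5)*(t + 2)*(t + 2)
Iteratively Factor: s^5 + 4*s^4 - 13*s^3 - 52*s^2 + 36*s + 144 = (s + 4)*(s^4 - 13*s^2 + 36) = (s + 3)*(s + 4)*(s^3 - 3*s^2 - 4*s + 12) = (s - 3)*(s + 3)*(s + 4)*(s^2 - 4) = (s - 3)*(s - 2)*(s + 3)*(s + 4)*(s + 2)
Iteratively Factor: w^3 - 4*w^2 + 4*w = (w - 2)*(w^2 - 2*w) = (w - 2)^2*(w)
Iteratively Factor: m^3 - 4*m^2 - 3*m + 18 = (m - 3)*(m^2 - m - 6) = (m - 3)^2*(m + 2)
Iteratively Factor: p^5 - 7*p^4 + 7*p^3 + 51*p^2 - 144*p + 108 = (p - 3)*(p^4 - 4*p^3 - 5*p^2 + 36*p - 36) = (p - 3)^2*(p^3 - p^2 - 8*p + 12) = (p - 3)^2*(p + 3)*(p^2 - 4*p + 4) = (p - 3)^2*(p - 2)*(p + 3)*(p - 2)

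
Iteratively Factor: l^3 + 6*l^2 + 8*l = (l + 4)*(l^2 + 2*l) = l*(l + 4)*(l + 2)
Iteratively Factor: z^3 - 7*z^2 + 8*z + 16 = (z - 4)*(z^2 - 3*z - 4) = (z - 4)^2*(z + 1)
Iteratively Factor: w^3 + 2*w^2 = (w + 2)*(w^2) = w*(w + 2)*(w)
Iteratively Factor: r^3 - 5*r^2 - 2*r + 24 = (r - 4)*(r^2 - r - 6) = (r - 4)*(r - 3)*(r + 2)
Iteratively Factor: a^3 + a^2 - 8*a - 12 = (a - 3)*(a^2 + 4*a + 4) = (a - 3)*(a + 2)*(a + 2)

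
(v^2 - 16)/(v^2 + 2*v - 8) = (v - 4)/(v - 2)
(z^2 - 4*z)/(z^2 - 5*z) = (z - 4)/(z - 5)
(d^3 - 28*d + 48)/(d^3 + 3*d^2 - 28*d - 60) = (d^2 - 6*d + 8)/(d^2 - 3*d - 10)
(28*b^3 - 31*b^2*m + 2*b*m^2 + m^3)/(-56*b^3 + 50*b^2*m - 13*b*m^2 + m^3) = (-7*b^2 + 6*b*m + m^2)/(14*b^2 - 9*b*m + m^2)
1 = 1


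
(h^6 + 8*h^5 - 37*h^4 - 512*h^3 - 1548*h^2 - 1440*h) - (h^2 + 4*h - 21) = h^6 + 8*h^5 - 37*h^4 - 512*h^3 - 1549*h^2 - 1444*h + 21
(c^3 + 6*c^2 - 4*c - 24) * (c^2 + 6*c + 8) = c^5 + 12*c^4 + 40*c^3 - 176*c - 192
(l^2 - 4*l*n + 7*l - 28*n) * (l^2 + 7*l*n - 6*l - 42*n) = l^4 + 3*l^3*n + l^3 - 28*l^2*n^2 + 3*l^2*n - 42*l^2 - 28*l*n^2 - 126*l*n + 1176*n^2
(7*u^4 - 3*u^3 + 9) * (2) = 14*u^4 - 6*u^3 + 18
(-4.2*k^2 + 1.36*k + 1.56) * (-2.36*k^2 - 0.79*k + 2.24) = 9.912*k^4 + 0.1084*k^3 - 14.164*k^2 + 1.814*k + 3.4944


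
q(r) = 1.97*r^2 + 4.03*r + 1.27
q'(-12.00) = -43.25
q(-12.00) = 236.59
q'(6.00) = 27.67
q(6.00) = 96.37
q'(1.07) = 8.25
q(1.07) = 7.84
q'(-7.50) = -25.52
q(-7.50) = 81.86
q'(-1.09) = -0.26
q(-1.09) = -0.78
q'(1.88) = 11.44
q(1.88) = 15.81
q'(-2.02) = -3.93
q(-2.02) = 1.17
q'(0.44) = 5.76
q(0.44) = 3.42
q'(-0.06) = 3.79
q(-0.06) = 1.04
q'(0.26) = 5.05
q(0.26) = 2.45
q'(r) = 3.94*r + 4.03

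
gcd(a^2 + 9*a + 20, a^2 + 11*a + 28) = a + 4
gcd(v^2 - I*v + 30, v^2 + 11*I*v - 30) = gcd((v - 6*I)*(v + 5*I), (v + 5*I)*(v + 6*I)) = v + 5*I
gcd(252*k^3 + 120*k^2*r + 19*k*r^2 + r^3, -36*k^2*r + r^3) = 6*k + r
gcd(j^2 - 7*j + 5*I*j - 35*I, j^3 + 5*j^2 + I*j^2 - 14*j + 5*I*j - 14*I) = 1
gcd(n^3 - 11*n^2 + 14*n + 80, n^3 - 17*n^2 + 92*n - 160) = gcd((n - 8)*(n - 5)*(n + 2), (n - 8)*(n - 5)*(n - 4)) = n^2 - 13*n + 40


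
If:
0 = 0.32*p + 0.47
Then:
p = -1.47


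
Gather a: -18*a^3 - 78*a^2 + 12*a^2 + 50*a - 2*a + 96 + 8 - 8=-18*a^3 - 66*a^2 + 48*a + 96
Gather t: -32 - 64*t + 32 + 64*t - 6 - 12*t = -12*t - 6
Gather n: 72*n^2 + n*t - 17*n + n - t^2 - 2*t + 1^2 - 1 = 72*n^2 + n*(t - 16) - t^2 - 2*t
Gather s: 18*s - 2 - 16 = 18*s - 18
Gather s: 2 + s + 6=s + 8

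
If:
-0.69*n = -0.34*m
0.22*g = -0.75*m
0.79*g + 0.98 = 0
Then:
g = -1.24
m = 0.36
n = 0.18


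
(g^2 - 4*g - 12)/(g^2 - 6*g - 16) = (g - 6)/(g - 8)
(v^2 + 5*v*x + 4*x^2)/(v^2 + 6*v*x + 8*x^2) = (v + x)/(v + 2*x)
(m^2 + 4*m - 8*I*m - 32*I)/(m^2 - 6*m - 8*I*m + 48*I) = (m + 4)/(m - 6)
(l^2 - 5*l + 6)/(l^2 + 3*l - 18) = (l - 2)/(l + 6)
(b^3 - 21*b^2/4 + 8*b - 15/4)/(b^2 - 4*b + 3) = b - 5/4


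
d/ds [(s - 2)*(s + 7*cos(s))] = s + (2 - s)*(7*sin(s) - 1) + 7*cos(s)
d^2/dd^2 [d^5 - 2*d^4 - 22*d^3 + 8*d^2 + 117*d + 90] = 20*d^3 - 24*d^2 - 132*d + 16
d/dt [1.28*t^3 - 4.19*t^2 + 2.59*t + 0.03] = 3.84*t^2 - 8.38*t + 2.59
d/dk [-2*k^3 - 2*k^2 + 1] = 2*k*(-3*k - 2)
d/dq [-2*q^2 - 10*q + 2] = -4*q - 10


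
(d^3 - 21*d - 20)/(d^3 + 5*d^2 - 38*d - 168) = (d^2 - 4*d - 5)/(d^2 + d - 42)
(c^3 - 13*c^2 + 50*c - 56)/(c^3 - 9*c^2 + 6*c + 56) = (c - 2)/(c + 2)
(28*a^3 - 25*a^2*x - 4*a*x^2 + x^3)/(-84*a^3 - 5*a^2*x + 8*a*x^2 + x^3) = (7*a^2 - 8*a*x + x^2)/(-21*a^2 + 4*a*x + x^2)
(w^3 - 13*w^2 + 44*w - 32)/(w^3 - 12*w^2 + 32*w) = (w - 1)/w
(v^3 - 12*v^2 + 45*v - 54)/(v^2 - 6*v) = v - 6 + 9/v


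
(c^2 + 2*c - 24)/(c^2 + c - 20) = (c + 6)/(c + 5)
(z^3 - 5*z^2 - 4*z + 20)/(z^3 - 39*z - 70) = (z^2 - 7*z + 10)/(z^2 - 2*z - 35)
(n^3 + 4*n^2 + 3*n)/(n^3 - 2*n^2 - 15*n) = (n + 1)/(n - 5)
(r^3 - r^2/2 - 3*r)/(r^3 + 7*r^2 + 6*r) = (r^2 - r/2 - 3)/(r^2 + 7*r + 6)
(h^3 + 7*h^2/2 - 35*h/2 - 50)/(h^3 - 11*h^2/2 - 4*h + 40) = (h + 5)/(h - 4)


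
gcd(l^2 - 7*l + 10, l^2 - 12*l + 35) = l - 5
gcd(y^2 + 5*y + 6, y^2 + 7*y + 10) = y + 2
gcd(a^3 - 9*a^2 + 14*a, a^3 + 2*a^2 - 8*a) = a^2 - 2*a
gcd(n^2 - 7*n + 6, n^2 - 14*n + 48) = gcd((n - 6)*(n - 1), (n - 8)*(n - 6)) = n - 6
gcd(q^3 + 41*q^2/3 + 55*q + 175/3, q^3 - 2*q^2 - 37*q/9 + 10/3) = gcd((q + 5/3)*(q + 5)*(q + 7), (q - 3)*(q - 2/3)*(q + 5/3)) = q + 5/3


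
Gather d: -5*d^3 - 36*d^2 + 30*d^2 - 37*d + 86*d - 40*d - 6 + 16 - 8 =-5*d^3 - 6*d^2 + 9*d + 2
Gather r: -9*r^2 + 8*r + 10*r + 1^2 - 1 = -9*r^2 + 18*r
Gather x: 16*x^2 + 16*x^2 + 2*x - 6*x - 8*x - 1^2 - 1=32*x^2 - 12*x - 2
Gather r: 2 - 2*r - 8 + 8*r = 6*r - 6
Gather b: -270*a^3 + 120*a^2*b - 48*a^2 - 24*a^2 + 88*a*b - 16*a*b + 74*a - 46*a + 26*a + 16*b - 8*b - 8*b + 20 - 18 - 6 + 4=-270*a^3 - 72*a^2 + 54*a + b*(120*a^2 + 72*a)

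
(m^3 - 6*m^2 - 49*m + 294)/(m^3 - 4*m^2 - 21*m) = (m^2 + m - 42)/(m*(m + 3))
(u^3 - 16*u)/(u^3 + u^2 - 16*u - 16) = u/(u + 1)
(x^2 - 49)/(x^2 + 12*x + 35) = (x - 7)/(x + 5)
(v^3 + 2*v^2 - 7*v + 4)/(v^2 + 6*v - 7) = (v^2 + 3*v - 4)/(v + 7)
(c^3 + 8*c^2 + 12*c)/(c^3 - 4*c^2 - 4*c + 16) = c*(c + 6)/(c^2 - 6*c + 8)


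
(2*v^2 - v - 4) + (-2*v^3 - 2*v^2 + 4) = -2*v^3 - v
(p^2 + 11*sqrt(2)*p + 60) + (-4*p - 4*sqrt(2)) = p^2 - 4*p + 11*sqrt(2)*p - 4*sqrt(2) + 60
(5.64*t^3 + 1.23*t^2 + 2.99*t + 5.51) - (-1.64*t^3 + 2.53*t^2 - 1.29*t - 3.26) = 7.28*t^3 - 1.3*t^2 + 4.28*t + 8.77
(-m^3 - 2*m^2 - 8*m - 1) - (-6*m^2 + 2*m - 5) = -m^3 + 4*m^2 - 10*m + 4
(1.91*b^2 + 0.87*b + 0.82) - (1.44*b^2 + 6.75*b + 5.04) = 0.47*b^2 - 5.88*b - 4.22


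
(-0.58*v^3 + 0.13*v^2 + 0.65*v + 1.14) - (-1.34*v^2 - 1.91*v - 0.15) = -0.58*v^3 + 1.47*v^2 + 2.56*v + 1.29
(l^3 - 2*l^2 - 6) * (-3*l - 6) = -3*l^4 + 12*l^2 + 18*l + 36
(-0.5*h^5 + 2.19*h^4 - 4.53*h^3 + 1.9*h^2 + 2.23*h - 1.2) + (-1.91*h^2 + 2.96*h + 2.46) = -0.5*h^5 + 2.19*h^4 - 4.53*h^3 - 0.01*h^2 + 5.19*h + 1.26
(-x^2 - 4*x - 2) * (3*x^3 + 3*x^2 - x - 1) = -3*x^5 - 15*x^4 - 17*x^3 - x^2 + 6*x + 2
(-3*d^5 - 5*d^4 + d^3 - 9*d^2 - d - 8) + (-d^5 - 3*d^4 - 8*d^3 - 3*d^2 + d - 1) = -4*d^5 - 8*d^4 - 7*d^3 - 12*d^2 - 9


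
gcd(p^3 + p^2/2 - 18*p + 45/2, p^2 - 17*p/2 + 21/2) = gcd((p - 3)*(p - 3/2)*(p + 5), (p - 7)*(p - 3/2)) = p - 3/2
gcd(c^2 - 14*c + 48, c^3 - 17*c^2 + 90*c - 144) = c^2 - 14*c + 48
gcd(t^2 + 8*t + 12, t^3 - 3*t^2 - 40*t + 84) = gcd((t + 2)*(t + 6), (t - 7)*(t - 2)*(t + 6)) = t + 6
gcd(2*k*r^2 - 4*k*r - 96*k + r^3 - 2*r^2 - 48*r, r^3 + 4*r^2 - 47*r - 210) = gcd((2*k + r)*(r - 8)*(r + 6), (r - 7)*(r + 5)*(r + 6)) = r + 6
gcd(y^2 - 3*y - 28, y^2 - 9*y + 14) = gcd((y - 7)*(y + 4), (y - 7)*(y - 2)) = y - 7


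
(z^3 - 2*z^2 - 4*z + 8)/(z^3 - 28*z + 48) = (z^2 - 4)/(z^2 + 2*z - 24)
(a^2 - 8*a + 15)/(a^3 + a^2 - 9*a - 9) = (a - 5)/(a^2 + 4*a + 3)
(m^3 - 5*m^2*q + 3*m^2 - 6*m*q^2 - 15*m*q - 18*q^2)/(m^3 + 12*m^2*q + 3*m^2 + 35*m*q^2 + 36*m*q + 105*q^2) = (m^2 - 5*m*q - 6*q^2)/(m^2 + 12*m*q + 35*q^2)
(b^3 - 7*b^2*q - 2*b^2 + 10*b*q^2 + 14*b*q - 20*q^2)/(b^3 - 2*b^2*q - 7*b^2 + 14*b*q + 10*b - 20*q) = (b - 5*q)/(b - 5)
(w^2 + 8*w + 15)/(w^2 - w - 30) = (w + 3)/(w - 6)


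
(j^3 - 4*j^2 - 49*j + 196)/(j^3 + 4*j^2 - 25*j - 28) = (j - 7)/(j + 1)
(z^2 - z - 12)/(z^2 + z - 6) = (z - 4)/(z - 2)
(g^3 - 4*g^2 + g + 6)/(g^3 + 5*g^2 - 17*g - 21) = (g - 2)/(g + 7)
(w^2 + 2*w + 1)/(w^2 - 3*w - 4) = (w + 1)/(w - 4)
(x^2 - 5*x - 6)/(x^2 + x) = (x - 6)/x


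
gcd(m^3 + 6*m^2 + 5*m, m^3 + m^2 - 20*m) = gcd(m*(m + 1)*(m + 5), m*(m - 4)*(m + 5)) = m^2 + 5*m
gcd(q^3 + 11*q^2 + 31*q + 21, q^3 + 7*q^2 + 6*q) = q + 1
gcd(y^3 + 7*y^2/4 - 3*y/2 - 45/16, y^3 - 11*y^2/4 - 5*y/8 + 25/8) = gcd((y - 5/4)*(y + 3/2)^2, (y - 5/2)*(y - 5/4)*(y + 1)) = y - 5/4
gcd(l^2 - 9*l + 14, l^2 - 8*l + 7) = l - 7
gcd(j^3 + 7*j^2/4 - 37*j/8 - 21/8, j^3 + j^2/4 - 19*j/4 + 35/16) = j - 7/4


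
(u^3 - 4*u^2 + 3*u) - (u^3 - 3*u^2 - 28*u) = -u^2 + 31*u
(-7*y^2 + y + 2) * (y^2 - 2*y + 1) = -7*y^4 + 15*y^3 - 7*y^2 - 3*y + 2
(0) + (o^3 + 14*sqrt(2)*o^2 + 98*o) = o^3 + 14*sqrt(2)*o^2 + 98*o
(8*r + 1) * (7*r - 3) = 56*r^2 - 17*r - 3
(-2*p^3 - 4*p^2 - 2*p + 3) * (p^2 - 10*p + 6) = -2*p^5 + 16*p^4 + 26*p^3 - p^2 - 42*p + 18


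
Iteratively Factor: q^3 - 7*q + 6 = (q - 1)*(q^2 + q - 6) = (q - 1)*(q + 3)*(q - 2)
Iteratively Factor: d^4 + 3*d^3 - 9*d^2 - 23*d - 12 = (d - 3)*(d^3 + 6*d^2 + 9*d + 4) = (d - 3)*(d + 1)*(d^2 + 5*d + 4) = (d - 3)*(d + 1)*(d + 4)*(d + 1)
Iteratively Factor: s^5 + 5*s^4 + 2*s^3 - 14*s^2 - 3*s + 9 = (s + 3)*(s^4 + 2*s^3 - 4*s^2 - 2*s + 3) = (s - 1)*(s + 3)*(s^3 + 3*s^2 - s - 3) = (s - 1)*(s + 3)^2*(s^2 - 1) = (s - 1)*(s + 1)*(s + 3)^2*(s - 1)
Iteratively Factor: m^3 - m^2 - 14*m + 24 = (m + 4)*(m^2 - 5*m + 6) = (m - 2)*(m + 4)*(m - 3)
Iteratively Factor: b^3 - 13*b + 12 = (b + 4)*(b^2 - 4*b + 3) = (b - 1)*(b + 4)*(b - 3)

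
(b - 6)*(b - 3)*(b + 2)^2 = b^4 - 5*b^3 - 14*b^2 + 36*b + 72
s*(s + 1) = s^2 + s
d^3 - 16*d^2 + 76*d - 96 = (d - 8)*(d - 6)*(d - 2)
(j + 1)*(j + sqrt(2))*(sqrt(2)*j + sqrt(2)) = sqrt(2)*j^3 + 2*j^2 + 2*sqrt(2)*j^2 + sqrt(2)*j + 4*j + 2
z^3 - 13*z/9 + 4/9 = (z - 1)*(z - 1/3)*(z + 4/3)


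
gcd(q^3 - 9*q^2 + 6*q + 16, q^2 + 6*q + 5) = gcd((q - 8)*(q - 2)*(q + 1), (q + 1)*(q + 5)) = q + 1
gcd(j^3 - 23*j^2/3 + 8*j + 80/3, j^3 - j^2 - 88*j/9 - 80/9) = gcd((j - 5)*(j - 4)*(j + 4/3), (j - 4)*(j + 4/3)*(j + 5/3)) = j^2 - 8*j/3 - 16/3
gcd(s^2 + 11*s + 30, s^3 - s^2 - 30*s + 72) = s + 6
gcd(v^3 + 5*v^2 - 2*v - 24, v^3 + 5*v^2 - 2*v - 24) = v^3 + 5*v^2 - 2*v - 24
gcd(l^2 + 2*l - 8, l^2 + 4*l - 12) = l - 2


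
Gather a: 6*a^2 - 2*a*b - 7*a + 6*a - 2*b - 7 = 6*a^2 + a*(-2*b - 1) - 2*b - 7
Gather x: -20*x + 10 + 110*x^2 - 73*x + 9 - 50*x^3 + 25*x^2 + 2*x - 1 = -50*x^3 + 135*x^2 - 91*x + 18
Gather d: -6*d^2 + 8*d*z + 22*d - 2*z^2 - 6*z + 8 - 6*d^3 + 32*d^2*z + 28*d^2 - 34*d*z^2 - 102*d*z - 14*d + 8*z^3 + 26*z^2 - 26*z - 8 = -6*d^3 + d^2*(32*z + 22) + d*(-34*z^2 - 94*z + 8) + 8*z^3 + 24*z^2 - 32*z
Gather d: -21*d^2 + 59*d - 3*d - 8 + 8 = -21*d^2 + 56*d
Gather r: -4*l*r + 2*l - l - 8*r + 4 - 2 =l + r*(-4*l - 8) + 2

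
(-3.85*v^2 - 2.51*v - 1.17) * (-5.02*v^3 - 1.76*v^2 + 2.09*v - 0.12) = 19.327*v^5 + 19.3762*v^4 + 2.2445*v^3 - 2.7247*v^2 - 2.1441*v + 0.1404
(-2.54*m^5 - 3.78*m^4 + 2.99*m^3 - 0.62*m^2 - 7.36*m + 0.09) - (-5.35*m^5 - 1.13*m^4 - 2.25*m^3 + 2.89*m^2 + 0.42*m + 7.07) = 2.81*m^5 - 2.65*m^4 + 5.24*m^3 - 3.51*m^2 - 7.78*m - 6.98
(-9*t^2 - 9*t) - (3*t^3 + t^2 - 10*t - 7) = -3*t^3 - 10*t^2 + t + 7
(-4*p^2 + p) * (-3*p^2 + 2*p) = 12*p^4 - 11*p^3 + 2*p^2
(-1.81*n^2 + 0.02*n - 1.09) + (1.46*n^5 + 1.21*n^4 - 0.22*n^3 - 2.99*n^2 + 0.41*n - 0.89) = 1.46*n^5 + 1.21*n^4 - 0.22*n^3 - 4.8*n^2 + 0.43*n - 1.98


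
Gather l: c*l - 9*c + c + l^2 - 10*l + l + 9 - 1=-8*c + l^2 + l*(c - 9) + 8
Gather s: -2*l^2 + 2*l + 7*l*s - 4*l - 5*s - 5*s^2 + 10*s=-2*l^2 - 2*l - 5*s^2 + s*(7*l + 5)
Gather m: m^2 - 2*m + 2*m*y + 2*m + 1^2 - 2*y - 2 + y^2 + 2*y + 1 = m^2 + 2*m*y + y^2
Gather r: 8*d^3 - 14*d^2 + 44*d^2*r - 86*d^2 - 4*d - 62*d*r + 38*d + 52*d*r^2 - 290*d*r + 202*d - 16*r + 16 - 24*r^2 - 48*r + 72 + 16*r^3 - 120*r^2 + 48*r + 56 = 8*d^3 - 100*d^2 + 236*d + 16*r^3 + r^2*(52*d - 144) + r*(44*d^2 - 352*d - 16) + 144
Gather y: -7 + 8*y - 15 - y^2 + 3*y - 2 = -y^2 + 11*y - 24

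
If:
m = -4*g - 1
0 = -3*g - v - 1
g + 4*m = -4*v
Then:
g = -8/27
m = 5/27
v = -1/9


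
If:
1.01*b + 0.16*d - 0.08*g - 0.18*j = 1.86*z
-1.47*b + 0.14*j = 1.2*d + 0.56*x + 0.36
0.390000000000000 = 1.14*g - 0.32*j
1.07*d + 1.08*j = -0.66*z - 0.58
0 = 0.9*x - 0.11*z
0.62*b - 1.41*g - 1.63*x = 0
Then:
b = 2.11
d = -2.72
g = 0.83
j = 1.73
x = 0.09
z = 0.71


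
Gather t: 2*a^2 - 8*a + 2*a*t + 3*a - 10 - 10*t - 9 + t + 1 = 2*a^2 - 5*a + t*(2*a - 9) - 18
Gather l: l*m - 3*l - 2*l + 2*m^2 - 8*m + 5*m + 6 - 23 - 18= l*(m - 5) + 2*m^2 - 3*m - 35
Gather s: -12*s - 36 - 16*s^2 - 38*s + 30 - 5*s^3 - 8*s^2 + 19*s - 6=-5*s^3 - 24*s^2 - 31*s - 12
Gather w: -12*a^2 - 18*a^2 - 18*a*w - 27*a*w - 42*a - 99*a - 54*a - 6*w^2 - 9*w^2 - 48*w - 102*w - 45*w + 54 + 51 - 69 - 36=-30*a^2 - 195*a - 15*w^2 + w*(-45*a - 195)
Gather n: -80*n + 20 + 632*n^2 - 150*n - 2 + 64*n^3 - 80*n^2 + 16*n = 64*n^3 + 552*n^2 - 214*n + 18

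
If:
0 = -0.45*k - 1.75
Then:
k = -3.89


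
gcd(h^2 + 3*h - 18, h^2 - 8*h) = 1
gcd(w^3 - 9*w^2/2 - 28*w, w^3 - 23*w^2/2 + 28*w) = w^2 - 8*w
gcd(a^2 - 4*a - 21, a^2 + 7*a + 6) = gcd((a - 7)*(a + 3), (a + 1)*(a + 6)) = 1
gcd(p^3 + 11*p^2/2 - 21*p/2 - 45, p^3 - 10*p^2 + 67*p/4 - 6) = 1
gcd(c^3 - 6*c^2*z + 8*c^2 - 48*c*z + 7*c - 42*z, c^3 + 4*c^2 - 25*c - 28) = c^2 + 8*c + 7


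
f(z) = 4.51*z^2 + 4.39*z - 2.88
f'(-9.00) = -76.79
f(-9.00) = 322.92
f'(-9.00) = -76.79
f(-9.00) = 322.92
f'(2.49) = 26.85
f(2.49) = 36.01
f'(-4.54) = -36.56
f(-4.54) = 70.15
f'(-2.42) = -17.44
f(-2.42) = 12.91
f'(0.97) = 13.14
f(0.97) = 5.62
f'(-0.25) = 2.14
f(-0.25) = -3.70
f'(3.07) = 32.08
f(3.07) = 53.10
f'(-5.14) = -41.97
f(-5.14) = 93.71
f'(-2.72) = -20.14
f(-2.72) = 18.55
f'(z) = 9.02*z + 4.39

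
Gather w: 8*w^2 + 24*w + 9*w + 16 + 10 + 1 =8*w^2 + 33*w + 27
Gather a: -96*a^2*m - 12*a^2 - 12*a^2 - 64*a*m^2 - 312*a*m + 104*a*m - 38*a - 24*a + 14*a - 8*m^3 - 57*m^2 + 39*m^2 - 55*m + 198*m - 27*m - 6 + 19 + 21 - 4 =a^2*(-96*m - 24) + a*(-64*m^2 - 208*m - 48) - 8*m^3 - 18*m^2 + 116*m + 30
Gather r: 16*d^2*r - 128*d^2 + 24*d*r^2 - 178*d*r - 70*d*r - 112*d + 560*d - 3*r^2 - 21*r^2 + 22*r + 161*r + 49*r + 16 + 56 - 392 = -128*d^2 + 448*d + r^2*(24*d - 24) + r*(16*d^2 - 248*d + 232) - 320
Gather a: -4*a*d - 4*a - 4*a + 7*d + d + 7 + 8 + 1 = a*(-4*d - 8) + 8*d + 16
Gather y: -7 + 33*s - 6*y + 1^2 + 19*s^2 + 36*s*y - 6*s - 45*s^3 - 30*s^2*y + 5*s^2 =-45*s^3 + 24*s^2 + 27*s + y*(-30*s^2 + 36*s - 6) - 6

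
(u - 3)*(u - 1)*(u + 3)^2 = u^4 + 2*u^3 - 12*u^2 - 18*u + 27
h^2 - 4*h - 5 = (h - 5)*(h + 1)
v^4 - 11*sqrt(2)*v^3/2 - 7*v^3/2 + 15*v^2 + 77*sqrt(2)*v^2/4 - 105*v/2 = v*(v - 7/2)*(v - 3*sqrt(2))*(v - 5*sqrt(2)/2)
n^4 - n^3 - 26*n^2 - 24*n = n*(n - 6)*(n + 1)*(n + 4)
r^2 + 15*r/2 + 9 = (r + 3/2)*(r + 6)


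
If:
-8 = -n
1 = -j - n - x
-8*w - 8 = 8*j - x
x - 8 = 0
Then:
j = -17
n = 8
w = 17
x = 8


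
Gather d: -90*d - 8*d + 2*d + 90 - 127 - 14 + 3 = -96*d - 48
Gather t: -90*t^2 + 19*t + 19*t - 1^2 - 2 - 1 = -90*t^2 + 38*t - 4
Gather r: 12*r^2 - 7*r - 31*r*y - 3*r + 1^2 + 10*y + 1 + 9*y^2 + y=12*r^2 + r*(-31*y - 10) + 9*y^2 + 11*y + 2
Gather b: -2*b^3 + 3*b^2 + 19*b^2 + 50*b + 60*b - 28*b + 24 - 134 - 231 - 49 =-2*b^3 + 22*b^2 + 82*b - 390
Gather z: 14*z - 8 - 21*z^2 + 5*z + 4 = -21*z^2 + 19*z - 4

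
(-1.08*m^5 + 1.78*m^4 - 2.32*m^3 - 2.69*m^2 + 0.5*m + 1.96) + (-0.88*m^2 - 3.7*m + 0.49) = -1.08*m^5 + 1.78*m^4 - 2.32*m^3 - 3.57*m^2 - 3.2*m + 2.45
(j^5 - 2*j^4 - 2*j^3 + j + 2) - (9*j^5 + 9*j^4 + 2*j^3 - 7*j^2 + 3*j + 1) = -8*j^5 - 11*j^4 - 4*j^3 + 7*j^2 - 2*j + 1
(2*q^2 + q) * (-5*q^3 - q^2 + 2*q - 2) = -10*q^5 - 7*q^4 + 3*q^3 - 2*q^2 - 2*q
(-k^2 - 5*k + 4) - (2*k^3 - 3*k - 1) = -2*k^3 - k^2 - 2*k + 5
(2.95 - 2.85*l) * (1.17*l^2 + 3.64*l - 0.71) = -3.3345*l^3 - 6.9225*l^2 + 12.7615*l - 2.0945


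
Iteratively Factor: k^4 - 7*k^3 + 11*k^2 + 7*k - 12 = (k - 1)*(k^3 - 6*k^2 + 5*k + 12) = (k - 3)*(k - 1)*(k^2 - 3*k - 4) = (k - 3)*(k - 1)*(k + 1)*(k - 4)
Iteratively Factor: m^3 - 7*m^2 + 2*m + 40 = (m - 5)*(m^2 - 2*m - 8) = (m - 5)*(m - 4)*(m + 2)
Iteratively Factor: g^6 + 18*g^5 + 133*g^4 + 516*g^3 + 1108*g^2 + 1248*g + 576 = (g + 4)*(g^5 + 14*g^4 + 77*g^3 + 208*g^2 + 276*g + 144) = (g + 2)*(g + 4)*(g^4 + 12*g^3 + 53*g^2 + 102*g + 72) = (g + 2)^2*(g + 4)*(g^3 + 10*g^2 + 33*g + 36) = (g + 2)^2*(g + 4)^2*(g^2 + 6*g + 9) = (g + 2)^2*(g + 3)*(g + 4)^2*(g + 3)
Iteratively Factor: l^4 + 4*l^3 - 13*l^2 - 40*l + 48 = (l + 4)*(l^3 - 13*l + 12) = (l + 4)^2*(l^2 - 4*l + 3) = (l - 3)*(l + 4)^2*(l - 1)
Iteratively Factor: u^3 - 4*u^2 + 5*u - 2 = (u - 2)*(u^2 - 2*u + 1) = (u - 2)*(u - 1)*(u - 1)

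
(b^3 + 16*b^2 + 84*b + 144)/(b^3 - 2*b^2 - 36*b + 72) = (b^2 + 10*b + 24)/(b^2 - 8*b + 12)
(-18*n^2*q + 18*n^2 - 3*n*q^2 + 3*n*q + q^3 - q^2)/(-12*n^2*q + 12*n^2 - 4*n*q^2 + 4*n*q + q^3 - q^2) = (3*n + q)/(2*n + q)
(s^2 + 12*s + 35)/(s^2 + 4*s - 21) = (s + 5)/(s - 3)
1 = 1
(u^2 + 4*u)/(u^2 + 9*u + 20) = u/(u + 5)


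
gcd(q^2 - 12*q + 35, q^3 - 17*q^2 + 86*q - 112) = q - 7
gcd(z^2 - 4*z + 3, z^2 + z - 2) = z - 1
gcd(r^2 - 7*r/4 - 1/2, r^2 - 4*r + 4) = r - 2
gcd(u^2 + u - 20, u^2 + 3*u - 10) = u + 5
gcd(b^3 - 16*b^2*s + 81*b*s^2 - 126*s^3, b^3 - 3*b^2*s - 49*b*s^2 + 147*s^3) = b^2 - 10*b*s + 21*s^2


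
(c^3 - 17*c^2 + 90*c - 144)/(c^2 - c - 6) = (c^2 - 14*c + 48)/(c + 2)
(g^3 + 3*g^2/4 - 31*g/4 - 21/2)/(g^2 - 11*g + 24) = (4*g^2 + 15*g + 14)/(4*(g - 8))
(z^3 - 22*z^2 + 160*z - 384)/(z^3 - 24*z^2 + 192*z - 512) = (z - 6)/(z - 8)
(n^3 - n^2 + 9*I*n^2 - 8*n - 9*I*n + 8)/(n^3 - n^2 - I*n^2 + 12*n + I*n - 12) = (n^2 + 9*I*n - 8)/(n^2 - I*n + 12)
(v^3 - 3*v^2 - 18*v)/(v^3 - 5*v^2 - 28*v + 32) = v*(v^2 - 3*v - 18)/(v^3 - 5*v^2 - 28*v + 32)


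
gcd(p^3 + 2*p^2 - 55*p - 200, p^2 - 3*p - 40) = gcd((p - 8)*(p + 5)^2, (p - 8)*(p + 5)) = p^2 - 3*p - 40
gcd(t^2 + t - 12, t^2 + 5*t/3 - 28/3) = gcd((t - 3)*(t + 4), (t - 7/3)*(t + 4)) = t + 4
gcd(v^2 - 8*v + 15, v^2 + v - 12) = v - 3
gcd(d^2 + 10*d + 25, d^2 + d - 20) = d + 5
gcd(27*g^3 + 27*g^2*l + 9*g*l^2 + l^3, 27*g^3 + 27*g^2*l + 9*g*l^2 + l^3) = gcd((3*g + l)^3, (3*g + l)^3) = 27*g^3 + 27*g^2*l + 9*g*l^2 + l^3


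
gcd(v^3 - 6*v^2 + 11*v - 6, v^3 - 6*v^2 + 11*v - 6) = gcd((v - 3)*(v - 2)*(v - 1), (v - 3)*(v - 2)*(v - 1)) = v^3 - 6*v^2 + 11*v - 6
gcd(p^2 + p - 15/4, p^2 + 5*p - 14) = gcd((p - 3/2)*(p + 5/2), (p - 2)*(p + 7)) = 1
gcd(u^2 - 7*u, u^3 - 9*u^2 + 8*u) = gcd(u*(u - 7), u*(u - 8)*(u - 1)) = u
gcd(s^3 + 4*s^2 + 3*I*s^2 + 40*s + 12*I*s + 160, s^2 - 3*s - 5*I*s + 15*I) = s - 5*I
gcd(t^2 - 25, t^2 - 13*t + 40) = t - 5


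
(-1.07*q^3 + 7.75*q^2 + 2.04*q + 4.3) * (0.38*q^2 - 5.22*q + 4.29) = -0.4066*q^5 + 8.5304*q^4 - 44.2701*q^3 + 24.2327*q^2 - 13.6944*q + 18.447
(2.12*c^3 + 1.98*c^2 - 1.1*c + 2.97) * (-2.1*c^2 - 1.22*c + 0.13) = -4.452*c^5 - 6.7444*c^4 + 0.17*c^3 - 4.6376*c^2 - 3.7664*c + 0.3861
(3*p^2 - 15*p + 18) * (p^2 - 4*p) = 3*p^4 - 27*p^3 + 78*p^2 - 72*p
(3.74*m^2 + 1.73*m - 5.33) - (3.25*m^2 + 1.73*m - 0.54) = 0.49*m^2 - 4.79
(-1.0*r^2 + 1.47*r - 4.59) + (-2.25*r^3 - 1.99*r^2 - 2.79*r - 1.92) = -2.25*r^3 - 2.99*r^2 - 1.32*r - 6.51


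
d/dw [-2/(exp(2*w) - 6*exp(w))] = 4*(exp(w) - 3)*exp(-w)/(exp(w) - 6)^2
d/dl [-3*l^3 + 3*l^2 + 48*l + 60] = -9*l^2 + 6*l + 48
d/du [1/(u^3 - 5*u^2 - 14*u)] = (-3*u^2 + 10*u + 14)/(u^2*(-u^2 + 5*u + 14)^2)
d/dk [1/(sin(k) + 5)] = -cos(k)/(sin(k) + 5)^2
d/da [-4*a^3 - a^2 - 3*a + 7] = -12*a^2 - 2*a - 3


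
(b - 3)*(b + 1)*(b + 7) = b^3 + 5*b^2 - 17*b - 21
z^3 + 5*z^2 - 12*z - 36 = (z - 3)*(z + 2)*(z + 6)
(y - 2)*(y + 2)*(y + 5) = y^3 + 5*y^2 - 4*y - 20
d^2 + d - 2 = (d - 1)*(d + 2)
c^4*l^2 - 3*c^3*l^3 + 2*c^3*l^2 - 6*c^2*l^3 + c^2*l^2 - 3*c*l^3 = c*(c - 3*l)*(c*l + l)^2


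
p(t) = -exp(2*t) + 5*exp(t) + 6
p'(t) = -2*exp(2*t) + 5*exp(t)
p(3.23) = -506.66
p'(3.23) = -1151.72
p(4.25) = -4558.24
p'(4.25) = -9479.01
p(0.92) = 12.25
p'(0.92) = -0.05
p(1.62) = 5.73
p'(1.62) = -25.80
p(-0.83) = 7.99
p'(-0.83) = 1.80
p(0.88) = 12.24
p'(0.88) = 0.43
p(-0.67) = 8.30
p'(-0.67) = 2.03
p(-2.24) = 6.52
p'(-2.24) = 0.51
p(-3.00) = 6.25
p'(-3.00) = 0.24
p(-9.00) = 6.00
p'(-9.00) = 0.00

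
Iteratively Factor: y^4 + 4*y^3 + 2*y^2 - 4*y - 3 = (y + 3)*(y^3 + y^2 - y - 1) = (y + 1)*(y + 3)*(y^2 - 1) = (y - 1)*(y + 1)*(y + 3)*(y + 1)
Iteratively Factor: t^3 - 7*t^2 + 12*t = (t)*(t^2 - 7*t + 12) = t*(t - 3)*(t - 4)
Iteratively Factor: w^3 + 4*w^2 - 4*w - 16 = (w + 2)*(w^2 + 2*w - 8) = (w - 2)*(w + 2)*(w + 4)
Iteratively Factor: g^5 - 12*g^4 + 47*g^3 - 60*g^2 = (g - 3)*(g^4 - 9*g^3 + 20*g^2) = g*(g - 3)*(g^3 - 9*g^2 + 20*g) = g*(g - 4)*(g - 3)*(g^2 - 5*g) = g^2*(g - 4)*(g - 3)*(g - 5)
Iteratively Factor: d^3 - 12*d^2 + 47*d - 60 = (d - 5)*(d^2 - 7*d + 12) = (d - 5)*(d - 3)*(d - 4)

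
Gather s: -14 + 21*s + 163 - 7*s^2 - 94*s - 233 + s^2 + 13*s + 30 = -6*s^2 - 60*s - 54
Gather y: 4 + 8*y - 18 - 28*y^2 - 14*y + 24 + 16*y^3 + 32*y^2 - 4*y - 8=16*y^3 + 4*y^2 - 10*y + 2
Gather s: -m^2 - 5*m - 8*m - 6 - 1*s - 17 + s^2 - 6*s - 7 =-m^2 - 13*m + s^2 - 7*s - 30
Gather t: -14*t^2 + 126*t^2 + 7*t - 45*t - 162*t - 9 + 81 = 112*t^2 - 200*t + 72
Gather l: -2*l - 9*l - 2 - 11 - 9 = -11*l - 22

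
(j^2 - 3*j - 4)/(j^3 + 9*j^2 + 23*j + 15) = (j - 4)/(j^2 + 8*j + 15)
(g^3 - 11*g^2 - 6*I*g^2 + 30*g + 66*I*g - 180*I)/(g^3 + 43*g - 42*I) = (g^2 - 11*g + 30)/(g^2 + 6*I*g + 7)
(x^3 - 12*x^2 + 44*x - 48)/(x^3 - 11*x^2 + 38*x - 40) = (x - 6)/(x - 5)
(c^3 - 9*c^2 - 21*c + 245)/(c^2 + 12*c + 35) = (c^2 - 14*c + 49)/(c + 7)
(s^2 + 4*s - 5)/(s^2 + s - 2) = (s + 5)/(s + 2)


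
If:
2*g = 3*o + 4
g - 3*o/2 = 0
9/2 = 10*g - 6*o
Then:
No Solution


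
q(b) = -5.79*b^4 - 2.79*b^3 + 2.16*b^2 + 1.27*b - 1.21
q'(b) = -23.16*b^3 - 8.37*b^2 + 4.32*b + 1.27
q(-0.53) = -1.32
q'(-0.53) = 0.08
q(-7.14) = -13932.36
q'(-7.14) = 7973.83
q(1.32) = -19.77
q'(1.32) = -60.88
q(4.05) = -1703.73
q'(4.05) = -1657.04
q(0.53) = -0.80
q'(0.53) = -2.24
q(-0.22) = -1.37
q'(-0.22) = 0.16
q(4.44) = -2447.34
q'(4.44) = -2171.71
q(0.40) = -0.68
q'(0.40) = 0.18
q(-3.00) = -379.24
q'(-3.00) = 538.30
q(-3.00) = -379.24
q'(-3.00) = 538.30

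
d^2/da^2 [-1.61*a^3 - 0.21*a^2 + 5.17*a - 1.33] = -9.66*a - 0.42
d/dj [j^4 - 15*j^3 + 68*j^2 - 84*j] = 4*j^3 - 45*j^2 + 136*j - 84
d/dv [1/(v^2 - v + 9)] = (1 - 2*v)/(v^2 - v + 9)^2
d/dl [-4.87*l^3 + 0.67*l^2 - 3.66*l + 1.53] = -14.61*l^2 + 1.34*l - 3.66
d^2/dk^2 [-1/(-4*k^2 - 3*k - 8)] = 2*(-16*k^2 - 12*k + (8*k + 3)^2 - 32)/(4*k^2 + 3*k + 8)^3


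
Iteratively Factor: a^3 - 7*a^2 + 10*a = (a)*(a^2 - 7*a + 10) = a*(a - 5)*(a - 2)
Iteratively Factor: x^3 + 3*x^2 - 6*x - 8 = (x + 1)*(x^2 + 2*x - 8) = (x - 2)*(x + 1)*(x + 4)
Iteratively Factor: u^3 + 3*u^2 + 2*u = (u)*(u^2 + 3*u + 2) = u*(u + 1)*(u + 2)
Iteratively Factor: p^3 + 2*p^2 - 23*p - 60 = (p + 3)*(p^2 - p - 20) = (p - 5)*(p + 3)*(p + 4)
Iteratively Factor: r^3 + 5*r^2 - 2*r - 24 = (r + 4)*(r^2 + r - 6) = (r + 3)*(r + 4)*(r - 2)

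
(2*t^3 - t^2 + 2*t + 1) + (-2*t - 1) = 2*t^3 - t^2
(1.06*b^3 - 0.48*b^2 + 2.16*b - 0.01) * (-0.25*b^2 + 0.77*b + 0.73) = -0.265*b^5 + 0.9362*b^4 - 0.1358*b^3 + 1.3153*b^2 + 1.5691*b - 0.0073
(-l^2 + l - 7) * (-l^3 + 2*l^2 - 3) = l^5 - 3*l^4 + 9*l^3 - 11*l^2 - 3*l + 21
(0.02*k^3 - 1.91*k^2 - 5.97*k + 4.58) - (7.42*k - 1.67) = 0.02*k^3 - 1.91*k^2 - 13.39*k + 6.25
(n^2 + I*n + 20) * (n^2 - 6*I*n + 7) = n^4 - 5*I*n^3 + 33*n^2 - 113*I*n + 140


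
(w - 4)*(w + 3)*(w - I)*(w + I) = w^4 - w^3 - 11*w^2 - w - 12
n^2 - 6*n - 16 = (n - 8)*(n + 2)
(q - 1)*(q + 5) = q^2 + 4*q - 5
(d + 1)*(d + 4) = d^2 + 5*d + 4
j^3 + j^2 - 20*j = j*(j - 4)*(j + 5)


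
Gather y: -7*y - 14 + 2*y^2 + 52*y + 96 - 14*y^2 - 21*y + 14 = -12*y^2 + 24*y + 96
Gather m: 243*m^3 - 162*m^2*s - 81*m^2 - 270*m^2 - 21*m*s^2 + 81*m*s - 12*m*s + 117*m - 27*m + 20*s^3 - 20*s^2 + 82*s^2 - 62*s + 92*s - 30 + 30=243*m^3 + m^2*(-162*s - 351) + m*(-21*s^2 + 69*s + 90) + 20*s^3 + 62*s^2 + 30*s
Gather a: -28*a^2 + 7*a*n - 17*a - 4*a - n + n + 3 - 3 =-28*a^2 + a*(7*n - 21)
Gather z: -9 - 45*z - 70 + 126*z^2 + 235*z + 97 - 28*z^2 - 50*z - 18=98*z^2 + 140*z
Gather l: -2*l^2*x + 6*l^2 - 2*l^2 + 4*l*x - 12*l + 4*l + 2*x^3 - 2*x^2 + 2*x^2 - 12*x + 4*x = l^2*(4 - 2*x) + l*(4*x - 8) + 2*x^3 - 8*x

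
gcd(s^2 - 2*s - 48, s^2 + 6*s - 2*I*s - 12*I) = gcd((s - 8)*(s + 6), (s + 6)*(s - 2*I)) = s + 6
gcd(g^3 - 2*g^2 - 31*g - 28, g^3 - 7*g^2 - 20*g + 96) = g + 4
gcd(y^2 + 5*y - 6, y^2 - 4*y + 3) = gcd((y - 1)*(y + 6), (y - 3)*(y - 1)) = y - 1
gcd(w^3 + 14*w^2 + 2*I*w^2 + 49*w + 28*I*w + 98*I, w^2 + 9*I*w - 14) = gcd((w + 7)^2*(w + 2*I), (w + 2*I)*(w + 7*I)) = w + 2*I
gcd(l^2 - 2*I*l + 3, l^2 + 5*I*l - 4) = l + I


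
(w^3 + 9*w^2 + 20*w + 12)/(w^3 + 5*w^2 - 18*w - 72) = (w^2 + 3*w + 2)/(w^2 - w - 12)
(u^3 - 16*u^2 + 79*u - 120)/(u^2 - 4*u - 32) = (u^2 - 8*u + 15)/(u + 4)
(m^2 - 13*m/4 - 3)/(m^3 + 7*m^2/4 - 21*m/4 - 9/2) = (m - 4)/(m^2 + m - 6)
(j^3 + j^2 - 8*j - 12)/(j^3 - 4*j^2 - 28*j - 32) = (j - 3)/(j - 8)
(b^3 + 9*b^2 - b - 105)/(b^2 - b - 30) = (b^2 + 4*b - 21)/(b - 6)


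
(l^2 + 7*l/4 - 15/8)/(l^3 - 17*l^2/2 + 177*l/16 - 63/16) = 2*(2*l + 5)/(4*l^2 - 31*l + 21)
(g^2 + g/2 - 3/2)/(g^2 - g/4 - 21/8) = 4*(g - 1)/(4*g - 7)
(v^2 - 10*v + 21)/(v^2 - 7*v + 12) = (v - 7)/(v - 4)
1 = 1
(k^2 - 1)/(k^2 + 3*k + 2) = (k - 1)/(k + 2)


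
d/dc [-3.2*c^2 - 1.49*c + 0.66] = -6.4*c - 1.49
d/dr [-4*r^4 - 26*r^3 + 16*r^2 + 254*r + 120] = -16*r^3 - 78*r^2 + 32*r + 254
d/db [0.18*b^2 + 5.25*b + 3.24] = 0.36*b + 5.25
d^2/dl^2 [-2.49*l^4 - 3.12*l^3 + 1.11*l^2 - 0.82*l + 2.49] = -29.88*l^2 - 18.72*l + 2.22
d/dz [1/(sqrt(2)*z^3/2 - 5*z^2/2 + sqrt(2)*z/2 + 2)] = 2*(-3*sqrt(2)*z^2 + 10*z - sqrt(2))/(sqrt(2)*z^3 - 5*z^2 + sqrt(2)*z + 4)^2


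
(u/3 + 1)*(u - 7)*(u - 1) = u^3/3 - 5*u^2/3 - 17*u/3 + 7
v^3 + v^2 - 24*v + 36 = (v - 3)*(v - 2)*(v + 6)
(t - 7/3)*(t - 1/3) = t^2 - 8*t/3 + 7/9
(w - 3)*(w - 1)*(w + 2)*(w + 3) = w^4 + w^3 - 11*w^2 - 9*w + 18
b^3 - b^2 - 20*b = b*(b - 5)*(b + 4)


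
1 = 1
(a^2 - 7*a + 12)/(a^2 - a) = (a^2 - 7*a + 12)/(a*(a - 1))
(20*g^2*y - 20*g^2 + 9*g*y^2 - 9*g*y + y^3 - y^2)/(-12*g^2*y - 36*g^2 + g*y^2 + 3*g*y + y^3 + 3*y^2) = (5*g*y - 5*g + y^2 - y)/(-3*g*y - 9*g + y^2 + 3*y)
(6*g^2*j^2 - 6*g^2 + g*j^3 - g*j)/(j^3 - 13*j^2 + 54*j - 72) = g*(6*g*j^2 - 6*g + j^3 - j)/(j^3 - 13*j^2 + 54*j - 72)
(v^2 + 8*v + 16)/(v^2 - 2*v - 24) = (v + 4)/(v - 6)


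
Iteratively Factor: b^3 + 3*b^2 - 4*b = (b - 1)*(b^2 + 4*b) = b*(b - 1)*(b + 4)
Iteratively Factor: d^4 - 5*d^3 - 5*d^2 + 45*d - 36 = (d - 4)*(d^3 - d^2 - 9*d + 9) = (d - 4)*(d - 3)*(d^2 + 2*d - 3) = (d - 4)*(d - 3)*(d - 1)*(d + 3)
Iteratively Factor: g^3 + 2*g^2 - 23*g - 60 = (g - 5)*(g^2 + 7*g + 12) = (g - 5)*(g + 3)*(g + 4)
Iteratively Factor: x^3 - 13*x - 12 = (x - 4)*(x^2 + 4*x + 3) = (x - 4)*(x + 1)*(x + 3)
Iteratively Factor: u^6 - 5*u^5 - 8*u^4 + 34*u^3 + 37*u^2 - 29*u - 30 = (u + 2)*(u^5 - 7*u^4 + 6*u^3 + 22*u^2 - 7*u - 15) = (u - 1)*(u + 2)*(u^4 - 6*u^3 + 22*u + 15) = (u - 3)*(u - 1)*(u + 2)*(u^3 - 3*u^2 - 9*u - 5) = (u - 3)*(u - 1)*(u + 1)*(u + 2)*(u^2 - 4*u - 5) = (u - 5)*(u - 3)*(u - 1)*(u + 1)*(u + 2)*(u + 1)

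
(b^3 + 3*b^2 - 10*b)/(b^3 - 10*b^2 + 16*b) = (b + 5)/(b - 8)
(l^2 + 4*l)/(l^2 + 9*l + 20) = l/(l + 5)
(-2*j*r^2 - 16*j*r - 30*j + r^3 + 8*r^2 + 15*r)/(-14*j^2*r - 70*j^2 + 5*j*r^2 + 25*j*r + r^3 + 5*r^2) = (r + 3)/(7*j + r)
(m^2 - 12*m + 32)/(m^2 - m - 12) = (m - 8)/(m + 3)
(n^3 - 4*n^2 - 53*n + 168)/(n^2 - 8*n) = n + 4 - 21/n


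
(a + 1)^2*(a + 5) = a^3 + 7*a^2 + 11*a + 5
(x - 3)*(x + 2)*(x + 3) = x^3 + 2*x^2 - 9*x - 18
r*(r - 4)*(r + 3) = r^3 - r^2 - 12*r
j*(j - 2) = j^2 - 2*j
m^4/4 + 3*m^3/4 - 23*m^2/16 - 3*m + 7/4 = (m/4 + 1/2)*(m - 2)*(m - 1/2)*(m + 7/2)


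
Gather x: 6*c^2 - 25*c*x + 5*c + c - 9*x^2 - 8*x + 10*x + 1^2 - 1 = 6*c^2 + 6*c - 9*x^2 + x*(2 - 25*c)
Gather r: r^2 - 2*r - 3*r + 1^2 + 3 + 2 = r^2 - 5*r + 6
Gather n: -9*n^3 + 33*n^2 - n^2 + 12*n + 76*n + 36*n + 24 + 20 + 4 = -9*n^3 + 32*n^2 + 124*n + 48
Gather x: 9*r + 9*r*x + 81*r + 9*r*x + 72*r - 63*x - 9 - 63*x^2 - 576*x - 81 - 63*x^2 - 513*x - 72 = 162*r - 126*x^2 + x*(18*r - 1152) - 162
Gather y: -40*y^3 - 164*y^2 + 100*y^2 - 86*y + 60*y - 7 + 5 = -40*y^3 - 64*y^2 - 26*y - 2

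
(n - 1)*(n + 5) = n^2 + 4*n - 5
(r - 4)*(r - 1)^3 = r^4 - 7*r^3 + 15*r^2 - 13*r + 4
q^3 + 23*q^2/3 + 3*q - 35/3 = (q - 1)*(q + 5/3)*(q + 7)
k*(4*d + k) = 4*d*k + k^2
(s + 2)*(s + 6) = s^2 + 8*s + 12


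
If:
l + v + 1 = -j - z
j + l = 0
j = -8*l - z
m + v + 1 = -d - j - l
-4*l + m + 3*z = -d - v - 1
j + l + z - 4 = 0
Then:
No Solution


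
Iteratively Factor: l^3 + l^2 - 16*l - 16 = (l + 4)*(l^2 - 3*l - 4) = (l - 4)*(l + 4)*(l + 1)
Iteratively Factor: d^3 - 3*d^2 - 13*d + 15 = (d - 1)*(d^2 - 2*d - 15) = (d - 1)*(d + 3)*(d - 5)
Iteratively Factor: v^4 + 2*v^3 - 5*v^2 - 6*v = (v)*(v^3 + 2*v^2 - 5*v - 6) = v*(v + 1)*(v^2 + v - 6) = v*(v + 1)*(v + 3)*(v - 2)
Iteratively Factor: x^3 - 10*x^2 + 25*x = (x)*(x^2 - 10*x + 25) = x*(x - 5)*(x - 5)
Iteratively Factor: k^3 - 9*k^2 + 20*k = (k)*(k^2 - 9*k + 20) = k*(k - 4)*(k - 5)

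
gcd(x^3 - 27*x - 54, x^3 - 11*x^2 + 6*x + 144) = x^2 - 3*x - 18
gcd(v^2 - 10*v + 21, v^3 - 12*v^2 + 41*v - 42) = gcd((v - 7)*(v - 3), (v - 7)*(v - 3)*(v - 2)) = v^2 - 10*v + 21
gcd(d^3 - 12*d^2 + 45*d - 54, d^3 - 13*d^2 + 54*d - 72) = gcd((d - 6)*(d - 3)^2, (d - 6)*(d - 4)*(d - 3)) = d^2 - 9*d + 18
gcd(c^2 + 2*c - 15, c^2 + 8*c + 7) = 1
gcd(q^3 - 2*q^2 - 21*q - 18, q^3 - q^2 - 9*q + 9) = q + 3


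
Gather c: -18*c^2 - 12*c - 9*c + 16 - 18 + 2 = -18*c^2 - 21*c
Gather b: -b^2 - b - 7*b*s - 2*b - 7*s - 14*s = -b^2 + b*(-7*s - 3) - 21*s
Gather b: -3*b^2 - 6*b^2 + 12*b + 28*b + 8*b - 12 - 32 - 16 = -9*b^2 + 48*b - 60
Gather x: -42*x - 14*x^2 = -14*x^2 - 42*x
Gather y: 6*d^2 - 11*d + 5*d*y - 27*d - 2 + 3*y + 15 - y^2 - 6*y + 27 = 6*d^2 - 38*d - y^2 + y*(5*d - 3) + 40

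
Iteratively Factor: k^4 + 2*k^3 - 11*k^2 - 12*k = (k - 3)*(k^3 + 5*k^2 + 4*k) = k*(k - 3)*(k^2 + 5*k + 4) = k*(k - 3)*(k + 4)*(k + 1)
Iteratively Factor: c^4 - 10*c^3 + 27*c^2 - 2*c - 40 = (c - 2)*(c^3 - 8*c^2 + 11*c + 20) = (c - 2)*(c + 1)*(c^2 - 9*c + 20) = (c - 4)*(c - 2)*(c + 1)*(c - 5)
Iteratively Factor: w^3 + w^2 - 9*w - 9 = (w + 3)*(w^2 - 2*w - 3) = (w - 3)*(w + 3)*(w + 1)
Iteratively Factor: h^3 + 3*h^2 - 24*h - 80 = (h + 4)*(h^2 - h - 20) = (h + 4)^2*(h - 5)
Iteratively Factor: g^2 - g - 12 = (g - 4)*(g + 3)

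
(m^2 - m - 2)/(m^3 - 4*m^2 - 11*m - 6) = (m - 2)/(m^2 - 5*m - 6)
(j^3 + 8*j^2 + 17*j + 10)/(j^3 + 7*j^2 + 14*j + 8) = (j + 5)/(j + 4)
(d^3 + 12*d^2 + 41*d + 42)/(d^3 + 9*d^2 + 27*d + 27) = (d^2 + 9*d + 14)/(d^2 + 6*d + 9)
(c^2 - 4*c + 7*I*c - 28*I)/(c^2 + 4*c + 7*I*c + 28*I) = (c - 4)/(c + 4)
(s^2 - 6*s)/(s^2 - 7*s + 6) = s/(s - 1)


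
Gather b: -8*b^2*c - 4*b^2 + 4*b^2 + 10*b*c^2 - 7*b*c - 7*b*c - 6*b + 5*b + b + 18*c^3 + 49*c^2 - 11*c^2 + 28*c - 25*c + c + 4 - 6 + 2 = -8*b^2*c + b*(10*c^2 - 14*c) + 18*c^3 + 38*c^2 + 4*c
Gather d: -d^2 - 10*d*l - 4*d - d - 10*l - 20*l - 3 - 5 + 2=-d^2 + d*(-10*l - 5) - 30*l - 6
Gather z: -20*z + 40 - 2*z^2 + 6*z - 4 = -2*z^2 - 14*z + 36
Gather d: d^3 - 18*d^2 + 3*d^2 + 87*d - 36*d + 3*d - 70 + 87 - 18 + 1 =d^3 - 15*d^2 + 54*d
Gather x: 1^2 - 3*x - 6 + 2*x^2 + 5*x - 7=2*x^2 + 2*x - 12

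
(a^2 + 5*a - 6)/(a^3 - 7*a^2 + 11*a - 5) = (a + 6)/(a^2 - 6*a + 5)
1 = 1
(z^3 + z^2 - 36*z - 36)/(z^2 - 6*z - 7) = (z^2 - 36)/(z - 7)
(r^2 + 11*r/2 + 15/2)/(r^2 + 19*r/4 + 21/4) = 2*(2*r + 5)/(4*r + 7)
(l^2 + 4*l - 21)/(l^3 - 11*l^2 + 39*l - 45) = (l + 7)/(l^2 - 8*l + 15)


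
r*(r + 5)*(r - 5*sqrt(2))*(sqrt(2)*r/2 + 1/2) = sqrt(2)*r^4/2 - 9*r^3/2 + 5*sqrt(2)*r^3/2 - 45*r^2/2 - 5*sqrt(2)*r^2/2 - 25*sqrt(2)*r/2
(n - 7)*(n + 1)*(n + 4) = n^3 - 2*n^2 - 31*n - 28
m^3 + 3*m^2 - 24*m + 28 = (m - 2)^2*(m + 7)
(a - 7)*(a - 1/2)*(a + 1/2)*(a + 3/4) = a^4 - 25*a^3/4 - 11*a^2/2 + 25*a/16 + 21/16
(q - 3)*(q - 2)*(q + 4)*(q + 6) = q^4 + 5*q^3 - 20*q^2 - 60*q + 144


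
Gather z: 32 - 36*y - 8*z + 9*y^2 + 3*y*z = 9*y^2 - 36*y + z*(3*y - 8) + 32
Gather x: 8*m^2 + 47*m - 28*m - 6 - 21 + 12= 8*m^2 + 19*m - 15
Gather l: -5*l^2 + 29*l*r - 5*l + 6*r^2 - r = -5*l^2 + l*(29*r - 5) + 6*r^2 - r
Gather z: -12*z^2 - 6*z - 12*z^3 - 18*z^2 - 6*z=-12*z^3 - 30*z^2 - 12*z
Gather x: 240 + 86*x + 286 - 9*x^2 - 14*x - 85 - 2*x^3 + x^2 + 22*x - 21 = -2*x^3 - 8*x^2 + 94*x + 420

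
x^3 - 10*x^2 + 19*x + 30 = (x - 6)*(x - 5)*(x + 1)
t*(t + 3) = t^2 + 3*t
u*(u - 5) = u^2 - 5*u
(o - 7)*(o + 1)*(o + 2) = o^3 - 4*o^2 - 19*o - 14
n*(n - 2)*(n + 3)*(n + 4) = n^4 + 5*n^3 - 2*n^2 - 24*n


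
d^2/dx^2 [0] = 0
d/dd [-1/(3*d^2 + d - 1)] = (6*d + 1)/(3*d^2 + d - 1)^2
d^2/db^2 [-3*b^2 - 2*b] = -6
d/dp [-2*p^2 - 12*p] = -4*p - 12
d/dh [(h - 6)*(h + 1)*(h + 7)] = 3*h^2 + 4*h - 41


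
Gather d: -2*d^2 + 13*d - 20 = -2*d^2 + 13*d - 20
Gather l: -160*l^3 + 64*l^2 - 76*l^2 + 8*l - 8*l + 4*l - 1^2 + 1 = -160*l^3 - 12*l^2 + 4*l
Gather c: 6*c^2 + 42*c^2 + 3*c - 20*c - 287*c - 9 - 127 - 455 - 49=48*c^2 - 304*c - 640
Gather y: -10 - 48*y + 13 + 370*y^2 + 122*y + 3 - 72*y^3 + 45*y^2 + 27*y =-72*y^3 + 415*y^2 + 101*y + 6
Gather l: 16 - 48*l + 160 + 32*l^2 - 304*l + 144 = 32*l^2 - 352*l + 320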